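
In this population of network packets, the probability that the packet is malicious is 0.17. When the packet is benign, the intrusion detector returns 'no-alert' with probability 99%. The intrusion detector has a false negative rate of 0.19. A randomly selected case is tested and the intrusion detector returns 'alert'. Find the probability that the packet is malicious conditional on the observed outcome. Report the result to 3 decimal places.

Write H for 'the packet is malicious'. Prior odds H:¬H = 0.17/0.83 = 0.20482. For the 'alert' outcome, the likelihood ratio is 0.81/0.01 = 81.000.
Posterior odds = 0.20482 × 81.000 = 16.590, so P(H|E) = 16.590/(1+16.590) = 0.943.

P(H | E) ≈ 0.943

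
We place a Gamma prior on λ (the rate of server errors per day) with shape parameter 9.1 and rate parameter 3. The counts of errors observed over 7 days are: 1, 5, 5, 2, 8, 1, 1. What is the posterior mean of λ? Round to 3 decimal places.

Total count ∑xᵢ = 23 over n = 7 days.
Gamma is conjugate to the Poisson likelihood: posterior is Gamma(shape = 9.1+23 = 32.1, rate = 3+7 = 10).
Posterior mean = shape/rate = 32.1/10 = 3.210.

Posterior mean ≈ 3.210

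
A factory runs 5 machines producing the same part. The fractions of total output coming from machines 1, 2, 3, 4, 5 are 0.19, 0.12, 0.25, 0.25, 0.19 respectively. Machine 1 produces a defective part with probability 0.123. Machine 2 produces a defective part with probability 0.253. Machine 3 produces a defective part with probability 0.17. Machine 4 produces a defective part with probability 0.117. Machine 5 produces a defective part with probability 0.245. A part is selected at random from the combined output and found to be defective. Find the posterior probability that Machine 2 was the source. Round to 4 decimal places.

Tabulate prior·likelihood by source: [1] prior 0.19, lik 0.123, product 0.02337; [2] prior 0.12, lik 0.253, product 0.03036; [3] prior 0.25, lik 0.17, product 0.04250; [4] prior 0.25, lik 0.117, product 0.02925; [5] prior 0.19, lik 0.245, product 0.04655.
Normalizing constant = 0.17203; the posterior for Machine 2 is its product over the sum, 0.03036/0.17203 = 0.1765.

Posterior probability ≈ 0.1765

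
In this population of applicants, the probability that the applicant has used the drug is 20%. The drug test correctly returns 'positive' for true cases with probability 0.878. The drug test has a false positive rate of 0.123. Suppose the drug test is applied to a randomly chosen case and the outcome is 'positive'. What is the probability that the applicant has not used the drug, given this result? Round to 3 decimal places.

P(¬H | E) ≈ 0.359

Let H be the event that the applicant has used the drug. P(H) = 0.2, so P(¬H) = 0.8. With E the 'positive' result, P(E|H) = 0.878 and P(E|¬H) = 0.123.
P(E) = 0.878·0.2 + 0.123·0.8 = 0.17560 + 0.098400 = 0.27400.
By Bayes' theorem, P(H|E) = 0.17560 / 0.27400 = 0.641. Hence P(¬H|E) = 1 − 0.641 = 0.359.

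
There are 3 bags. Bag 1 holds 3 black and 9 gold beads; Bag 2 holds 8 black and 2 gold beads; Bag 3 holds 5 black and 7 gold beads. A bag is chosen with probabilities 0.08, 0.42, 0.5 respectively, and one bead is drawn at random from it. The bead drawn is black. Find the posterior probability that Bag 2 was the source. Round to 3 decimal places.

Posterior probability ≈ 0.595

Tabulate prior·likelihood by source: [1] prior 0.08, lik 0.25, product 0.02000; [2] prior 0.42, lik 0.8, product 0.3360; [3] prior 0.5, lik 0.4167, product 0.2083.
Normalizing constant = 0.56433; the posterior for Bag 2 is its product over the sum, 0.3360/0.56433 = 0.595.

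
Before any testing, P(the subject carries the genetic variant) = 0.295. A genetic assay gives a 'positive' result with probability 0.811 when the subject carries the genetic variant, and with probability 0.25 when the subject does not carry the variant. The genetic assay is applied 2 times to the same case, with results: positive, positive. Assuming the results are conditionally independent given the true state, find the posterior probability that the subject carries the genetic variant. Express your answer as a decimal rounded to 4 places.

With H the event that the subject carries the genetic variant, the joint likelihood of the observed sequence is P(data|H) = 0.811·0.811 = 0.65772 and P(data|¬H) = 0.25·0.25 = 0.062500.
Bayes: P(H|data) = 0.295·0.65772 / (0.295·0.65772 + 0.705·0.062500) = 0.19403/0.23809 = 0.8149.

Posterior P(H) ≈ 0.8149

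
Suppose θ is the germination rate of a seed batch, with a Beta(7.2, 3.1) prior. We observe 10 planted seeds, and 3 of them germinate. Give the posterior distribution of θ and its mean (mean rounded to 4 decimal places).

Observing 3 successes and 7 failures updates Beta(7.2, 3.1) by adding the success and failure counts to the two shape parameters: α = 7.2+3 = 10.2, β = 3.1+7 = 10.1.
E[θ | data] = 10.2/(10.2+10.1) = 0.5025.

Posterior: Beta(10.2, 10.1); mean ≈ 0.5025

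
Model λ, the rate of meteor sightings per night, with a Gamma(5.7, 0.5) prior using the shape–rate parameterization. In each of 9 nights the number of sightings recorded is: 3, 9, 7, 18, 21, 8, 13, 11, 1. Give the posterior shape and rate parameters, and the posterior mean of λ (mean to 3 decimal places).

The Poisson likelihood adds the total count to the shape and the number of exposure periods to the rate. Here ∑xᵢ = 91 and n = 9, so shape 5.7→96.7 and rate 0.5→9.5.
E[λ | data] = 96.7/9.5 = 10.179.

Posterior: Gamma(shape=96.7, rate=9.5); mean ≈ 10.179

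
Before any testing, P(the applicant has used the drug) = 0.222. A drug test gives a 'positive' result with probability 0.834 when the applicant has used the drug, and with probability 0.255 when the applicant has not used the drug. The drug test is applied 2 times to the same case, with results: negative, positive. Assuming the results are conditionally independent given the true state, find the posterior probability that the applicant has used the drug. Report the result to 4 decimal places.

Posterior P(H) ≈ 0.1721

Let H be the event that the applicant has used the drug; start with P(H) = 0.222. P('positive'|H) = 0.834, P('positive'|¬H) = 0.255.
Update on result 1 ('negative'): P(H) ← 0.166·0.2220 / (0.166·0.2220 + 0.745·0.7780) = 0.036852/0.61646 = 0.0598.
Update on result 2 ('positive'): P(H) ← 0.834·0.0598 / (0.834·0.0598 + 0.255·0.9402) = 0.049856/0.28961 = 0.1721.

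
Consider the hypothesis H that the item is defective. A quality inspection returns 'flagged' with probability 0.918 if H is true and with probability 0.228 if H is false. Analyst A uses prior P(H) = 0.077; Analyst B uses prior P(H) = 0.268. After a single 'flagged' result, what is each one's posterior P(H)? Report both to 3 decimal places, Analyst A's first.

The likelihood ratio for a 'flagged' result is 0.918/0.228 = 4.0263.
Analyst A: prior odds 0.077/0.923 = 0.083424; posterior odds 0.33589; posterior probability 0.251.
Analyst B: prior odds 0.268/0.732 = 0.36612; posterior odds 1.4741; posterior probability 0.596.

Analyst A: 0.251; Analyst B: 0.596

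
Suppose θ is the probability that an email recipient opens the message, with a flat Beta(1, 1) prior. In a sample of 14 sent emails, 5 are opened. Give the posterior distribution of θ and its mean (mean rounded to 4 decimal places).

The binomial likelihood is conjugate to the Beta prior: with 5 successes and 9 failures, the posterior is Beta(1+5, 1+9) = Beta(6, 10).
Posterior mean = α/(α+β) = 6/16 = 0.3750.

Posterior: Beta(6, 10); mean ≈ 0.3750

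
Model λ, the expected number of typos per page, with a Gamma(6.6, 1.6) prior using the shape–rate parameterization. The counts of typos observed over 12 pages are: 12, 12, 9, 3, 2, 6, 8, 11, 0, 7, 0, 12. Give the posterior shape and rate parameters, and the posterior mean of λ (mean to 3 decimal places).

Total count ∑xᵢ = 82 over n = 12 pages.
Gamma is conjugate to the Poisson likelihood: posterior is Gamma(shape = 6.6+82 = 88.6, rate = 1.6+12 = 13.6).
Posterior mean = shape/rate = 88.6/13.6 = 6.515.

Posterior: Gamma(shape=88.6, rate=13.6); mean ≈ 6.515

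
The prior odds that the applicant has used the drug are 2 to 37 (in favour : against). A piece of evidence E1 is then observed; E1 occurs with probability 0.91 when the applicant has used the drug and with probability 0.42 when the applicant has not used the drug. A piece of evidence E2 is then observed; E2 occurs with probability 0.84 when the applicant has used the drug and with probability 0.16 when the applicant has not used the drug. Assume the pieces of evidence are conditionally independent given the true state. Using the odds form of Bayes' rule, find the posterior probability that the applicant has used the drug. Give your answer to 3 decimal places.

Posterior probability ≈ 0.381

Prior odds = 2/37 = 0.054054.
Likelihood ratio for E1 = 0.91/0.42 = 2.1667.
Likelihood ratio for E2 = 0.84/0.16 = 5.2500.
Posterior odds = prior odds × LR₁ × LR₂ = 0.61486.
Posterior probability = odds/(1+odds) = 0.61486/1.6149 = 0.381.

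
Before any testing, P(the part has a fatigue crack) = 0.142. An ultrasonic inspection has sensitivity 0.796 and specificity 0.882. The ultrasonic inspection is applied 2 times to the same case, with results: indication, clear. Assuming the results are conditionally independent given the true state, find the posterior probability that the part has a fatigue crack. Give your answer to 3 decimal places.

Posterior P(H) ≈ 0.205

With H the event that the part has a fatigue crack, the joint likelihood of the observed sequence is P(data|H) = 0.796·0.204 = 0.16238 and P(data|¬H) = 0.118·0.882 = 0.10408.
Bayes: P(H|data) = 0.142·0.16238 / (0.142·0.16238 + 0.858·0.10408) = 0.023059/0.11236 = 0.2052.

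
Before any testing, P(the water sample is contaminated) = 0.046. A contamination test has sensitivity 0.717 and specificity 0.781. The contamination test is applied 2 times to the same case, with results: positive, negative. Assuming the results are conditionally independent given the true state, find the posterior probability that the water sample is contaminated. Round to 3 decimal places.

With H the event that the water sample is contaminated, the joint likelihood of the observed sequence is P(data|H) = 0.717·0.283 = 0.20291 and P(data|¬H) = 0.219·0.781 = 0.17104.
Bayes: P(H|data) = 0.046·0.20291 / (0.046·0.20291 + 0.954·0.17104) = 0.0093339/0.17251 = 0.0541.

Posterior P(H) ≈ 0.054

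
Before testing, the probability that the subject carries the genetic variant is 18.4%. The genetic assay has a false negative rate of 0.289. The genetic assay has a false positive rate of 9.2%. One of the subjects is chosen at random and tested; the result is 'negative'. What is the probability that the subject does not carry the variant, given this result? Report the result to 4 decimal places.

P(¬H | E) ≈ 0.9330

Write H for 'the subject carries the genetic variant'. Prior odds H:¬H = 0.184/0.816 = 0.22549. For the 'negative' outcome, the likelihood ratio is 0.289/0.908 = 0.31828.
Posterior odds = 0.22549 × 0.31828 = 0.071769, so P(H|E) = 0.071769/(1+0.071769) = 0.0670. Then P(¬H|E) = 1 − 0.0670 = 0.9330.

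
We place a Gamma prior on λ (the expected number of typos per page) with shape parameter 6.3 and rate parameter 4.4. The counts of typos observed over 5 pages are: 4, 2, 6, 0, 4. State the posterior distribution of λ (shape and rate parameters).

Posterior: Gamma(shape=22.3, rate=9.4)

Total count ∑xᵢ = 16 over n = 5 pages.
Gamma is conjugate to the Poisson likelihood: posterior is Gamma(shape = 6.3+16 = 22.3, rate = 4.4+5 = 9.4).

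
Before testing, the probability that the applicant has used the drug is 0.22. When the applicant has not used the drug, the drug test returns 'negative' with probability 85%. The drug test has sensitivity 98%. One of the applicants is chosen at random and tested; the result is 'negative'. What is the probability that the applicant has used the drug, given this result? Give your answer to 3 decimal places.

P(H | E) ≈ 0.007

Write H for 'the applicant has used the drug'. Prior odds H:¬H = 0.22/0.78 = 0.28205. For the 'negative' outcome, the likelihood ratio is 0.02/0.85 = 0.023529.
Posterior odds = 0.28205 × 0.023529 = 0.0066365, so P(H|E) = 0.0066365/(1+0.0066365) = 0.007.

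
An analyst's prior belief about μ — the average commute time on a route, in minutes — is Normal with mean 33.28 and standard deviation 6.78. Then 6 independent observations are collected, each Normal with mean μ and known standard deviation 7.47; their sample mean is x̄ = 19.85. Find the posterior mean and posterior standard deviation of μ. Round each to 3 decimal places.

Prior precision 1/τ₀² = 1/6.78² = 0.0217541; data precision n/σ² = 6/7.47² = 0.107525.
Posterior precision = 0.0217541 + 0.107525 = 0.129279, giving posterior SD = 1/√0.129279 = 2.781.
Posterior mean = (0.0217541·33.28 + 0.107525·19.85) / 0.129279 = 22.110.

Posterior mean ≈ 22.110; posterior SD ≈ 2.781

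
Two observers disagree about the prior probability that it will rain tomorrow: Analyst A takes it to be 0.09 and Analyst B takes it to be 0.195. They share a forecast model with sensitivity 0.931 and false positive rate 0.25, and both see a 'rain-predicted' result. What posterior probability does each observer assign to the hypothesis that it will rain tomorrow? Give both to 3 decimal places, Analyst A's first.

Analyst A: 0.269; Analyst B: 0.474

P('+'|H) = 0.931, P('+'|¬H) = 0.25.
Analyst A: numerator 0.931·0.09 = 0.083790; evidence = 0.083790+0.25·0.91 = 0.31129; posterior = 0.269.
Analyst B: numerator 0.931·0.195 = 0.18155; evidence = 0.18155+0.25·0.805 = 0.38279; posterior = 0.474.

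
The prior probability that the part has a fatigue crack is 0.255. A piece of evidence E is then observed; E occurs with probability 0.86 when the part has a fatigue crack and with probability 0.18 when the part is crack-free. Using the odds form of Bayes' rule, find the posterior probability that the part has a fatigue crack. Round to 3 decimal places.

Posterior probability ≈ 0.621

Prior odds = 0.255/(1−0.255) = 0.34228. In log-odds, ln(0.34228) = -1.0721.
Add log likelihood ratio: ln(4.7778) = 1.5640.
Posterior log-odds = 0.49185, so posterior odds = exp(0.49185) = 1.6353. Converting, P(H|E) = 1.6353/2.6353 = 0.621.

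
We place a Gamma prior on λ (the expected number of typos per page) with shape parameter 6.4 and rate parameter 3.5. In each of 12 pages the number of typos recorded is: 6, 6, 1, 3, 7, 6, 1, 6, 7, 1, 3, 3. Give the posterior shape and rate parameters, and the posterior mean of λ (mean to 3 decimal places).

Posterior: Gamma(shape=56.4, rate=15.5); mean ≈ 3.639

Total count ∑xᵢ = 50 over n = 12 pages.
Gamma is conjugate to the Poisson likelihood: posterior is Gamma(shape = 6.4+50 = 56.4, rate = 3.5+12 = 15.5).
E[λ | data] = 56.4/15.5 = 3.639.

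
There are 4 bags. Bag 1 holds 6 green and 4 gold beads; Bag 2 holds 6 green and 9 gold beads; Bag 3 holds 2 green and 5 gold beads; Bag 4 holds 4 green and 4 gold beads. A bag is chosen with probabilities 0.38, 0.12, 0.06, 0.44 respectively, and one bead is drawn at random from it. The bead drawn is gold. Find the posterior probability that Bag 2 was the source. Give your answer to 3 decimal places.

Posterior probability ≈ 0.148

Tabulate prior·likelihood by source: [1] prior 0.38, lik 0.4, product 0.1520; [2] prior 0.12, lik 0.6, product 0.07200; [3] prior 0.06, lik 0.7143, product 0.04286; [4] prior 0.44, lik 0.5, product 0.2200.
Normalizing constant = 0.48686; the posterior for Bag 2 is its product over the sum, 0.07200/0.48686 = 0.148.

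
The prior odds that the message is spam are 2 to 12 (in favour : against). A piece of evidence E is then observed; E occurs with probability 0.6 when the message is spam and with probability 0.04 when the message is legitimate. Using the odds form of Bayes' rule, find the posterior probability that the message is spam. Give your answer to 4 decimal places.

Posterior probability ≈ 0.7143

Prior odds = 2/12 = 0.16667. In log-odds, ln(0.16667) = -1.7918.
Add log likelihood ratio: ln(15.000) = 2.7081.
Posterior log-odds = 0.91629, so posterior odds = exp(0.91629) = 2.5000. Converting, P(H|E) = 2.5000/3.5000 = 0.7143.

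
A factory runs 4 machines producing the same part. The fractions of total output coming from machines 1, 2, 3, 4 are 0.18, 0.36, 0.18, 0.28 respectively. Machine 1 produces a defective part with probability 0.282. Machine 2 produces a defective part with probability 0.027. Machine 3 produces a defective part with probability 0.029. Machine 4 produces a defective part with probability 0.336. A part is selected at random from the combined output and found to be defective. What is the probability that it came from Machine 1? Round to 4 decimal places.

P(defective|M1) = 0.282; P(defective|M2) = 0.027; P(defective|M3) = 0.029; P(defective|M4) = 0.336.
Prior × likelihood for each source: 0.18·0.282=0.05076, 0.36·0.027=0.009720, 0.18·0.029=0.005220, 0.28·0.336=0.09408. Summing gives P(defective) = 0.15978.
P(Machine 1 | defective) = 0.05076 / 0.15978 = 0.3177.

Posterior probability ≈ 0.3177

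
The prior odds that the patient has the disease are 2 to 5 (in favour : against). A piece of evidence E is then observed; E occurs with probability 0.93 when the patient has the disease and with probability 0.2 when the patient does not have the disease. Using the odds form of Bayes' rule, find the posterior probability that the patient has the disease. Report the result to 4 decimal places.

Posterior probability ≈ 0.6503

Prior odds = 2/5 = 0.40000.
Likelihood ratio for E = 0.93/0.2 = 4.6500.
Posterior odds = prior odds × LR = 1.8600.
Posterior probability = odds/(1+odds) = 1.8600/2.8600 = 0.6503.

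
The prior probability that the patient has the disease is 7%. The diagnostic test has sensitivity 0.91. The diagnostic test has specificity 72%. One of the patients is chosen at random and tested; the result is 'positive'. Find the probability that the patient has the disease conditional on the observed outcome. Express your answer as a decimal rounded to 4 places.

Write H for 'the patient has the disease'. Prior odds H:¬H = 0.07/0.93 = 0.075269. For the 'positive' outcome, the likelihood ratio is 0.91/0.28 = 3.2500.
Posterior odds = 0.075269 × 3.2500 = 0.24462, so P(H|E) = 0.24462/(1+0.24462) = 0.1965.

P(H | E) ≈ 0.1965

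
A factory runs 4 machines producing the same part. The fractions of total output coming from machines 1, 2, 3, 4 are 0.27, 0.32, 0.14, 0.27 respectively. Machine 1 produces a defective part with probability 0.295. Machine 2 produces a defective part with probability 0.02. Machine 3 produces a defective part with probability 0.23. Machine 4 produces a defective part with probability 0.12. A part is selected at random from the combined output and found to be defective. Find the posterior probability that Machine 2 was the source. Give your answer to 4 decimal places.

Posterior probability ≈ 0.0425

P(defective|M1) = 0.295; P(defective|M2) = 0.02; P(defective|M3) = 0.23; P(defective|M4) = 0.12.
Prior × likelihood for each source: 0.27·0.295=0.07965, 0.32·0.02=0.006400, 0.14·0.23=0.03220, 0.27·0.12=0.03240. Summing gives P(defective) = 0.15065.
P(Machine 2 | defective) = 0.006400 / 0.15065 = 0.0425.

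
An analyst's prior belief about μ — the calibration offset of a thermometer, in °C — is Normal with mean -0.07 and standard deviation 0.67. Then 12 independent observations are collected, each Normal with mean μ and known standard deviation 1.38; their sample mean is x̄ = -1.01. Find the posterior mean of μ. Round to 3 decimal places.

Posterior mean ≈ -0.764

With known σ, the Normal prior is conjugate. Weight on the data is w = (n/σ²)/(n/σ² + 1/τ₀²) = 6.30120/(6.30120+2.22767) = 0.73881.
Posterior mean = w·x̄ + (1−w)·μ₀ = 0.73881·-1.01 + 0.26119·-0.07 = -0.764.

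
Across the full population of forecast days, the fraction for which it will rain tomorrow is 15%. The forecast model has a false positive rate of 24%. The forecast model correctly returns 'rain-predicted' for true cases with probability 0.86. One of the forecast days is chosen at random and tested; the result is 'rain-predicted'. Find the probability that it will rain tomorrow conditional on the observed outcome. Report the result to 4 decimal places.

Let H be the event that it will rain tomorrow. P(H) = 0.15, so P(¬H) = 0.85. With E the 'rain-predicted' result, P(E|H) = 0.86 and P(E|¬H) = 0.24.
P(E) = 0.86·0.15 + 0.24·0.85 = 0.12900 + 0.20400 = 0.33300.
By Bayes' theorem, P(H|E) = 0.12900 / 0.33300 = 0.3874.

P(H | E) ≈ 0.3874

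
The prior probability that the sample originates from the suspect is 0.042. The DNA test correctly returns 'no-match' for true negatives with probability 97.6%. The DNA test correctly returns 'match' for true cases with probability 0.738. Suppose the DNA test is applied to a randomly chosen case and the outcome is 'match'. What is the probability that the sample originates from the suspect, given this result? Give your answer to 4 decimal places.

P(H | E) ≈ 0.5741

Let H be the event that the sample originates from the suspect. P(H) = 0.042, so P(¬H) = 0.958. With E the 'match' result, P(E|H) = 0.738 and P(E|¬H) = 0.024.
P(E) = 0.738·0.042 + 0.024·0.958 = 0.030996 + 0.022992 = 0.053988.
By Bayes' theorem, P(H|E) = 0.030996 / 0.053988 = 0.5741.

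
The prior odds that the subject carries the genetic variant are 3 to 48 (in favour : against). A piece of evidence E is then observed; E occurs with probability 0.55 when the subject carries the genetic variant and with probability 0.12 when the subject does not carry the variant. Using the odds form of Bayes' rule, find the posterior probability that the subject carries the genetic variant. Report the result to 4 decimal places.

Posterior probability ≈ 0.2227

Prior odds = 3/48 = 0.062500.
Likelihood ratio for E = 0.55/0.12 = 4.5833.
Posterior odds = prior odds × LR = 0.28646.
Posterior probability = odds/(1+odds) = 0.28646/1.2865 = 0.2227.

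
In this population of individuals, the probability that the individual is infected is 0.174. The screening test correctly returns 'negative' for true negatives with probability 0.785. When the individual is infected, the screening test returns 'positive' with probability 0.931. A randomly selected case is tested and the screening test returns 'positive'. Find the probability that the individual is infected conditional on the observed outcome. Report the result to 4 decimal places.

Let H be the event that the individual is infected. P(H) = 0.174, so P(¬H) = 0.826. With E the 'positive' result, P(E|H) = 0.931 and P(E|¬H) = 0.215.
P(E) = 0.931·0.174 + 0.215·0.826 = 0.16199 + 0.17759 = 0.33958.
By Bayes' theorem, P(H|E) = 0.16199 / 0.33958 = 0.4770.

P(H | E) ≈ 0.4770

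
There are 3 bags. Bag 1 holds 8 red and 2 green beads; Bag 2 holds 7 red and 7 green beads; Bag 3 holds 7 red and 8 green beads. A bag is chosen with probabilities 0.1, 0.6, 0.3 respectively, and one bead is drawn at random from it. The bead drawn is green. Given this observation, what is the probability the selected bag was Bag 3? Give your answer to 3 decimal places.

Tabulate prior·likelihood by source: [1] prior 0.1, lik 0.2, product 0.02000; [2] prior 0.6, lik 0.5, product 0.3000; [3] prior 0.3, lik 0.5333, product 0.1600.
Normalizing constant = 0.48000; the posterior for Bag 3 is its product over the sum, 0.1600/0.48000 = 0.333.

Posterior probability ≈ 0.333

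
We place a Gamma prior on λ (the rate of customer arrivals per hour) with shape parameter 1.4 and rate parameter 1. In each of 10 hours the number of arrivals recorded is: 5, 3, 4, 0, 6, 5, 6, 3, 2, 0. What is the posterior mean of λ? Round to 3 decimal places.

The Poisson likelihood adds the total count to the shape and the number of exposure periods to the rate. Here ∑xᵢ = 34 and n = 10, so shape 1.4→35.4 and rate 1→11.
E[λ | data] = 35.4/11 = 3.218.

Posterior mean ≈ 3.218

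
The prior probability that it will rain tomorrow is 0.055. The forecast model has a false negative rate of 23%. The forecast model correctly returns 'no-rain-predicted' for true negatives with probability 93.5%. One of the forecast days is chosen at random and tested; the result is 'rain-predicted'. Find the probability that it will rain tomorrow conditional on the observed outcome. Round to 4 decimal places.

Let H be the event that it will rain tomorrow. P(H) = 0.055, so P(¬H) = 0.945. With E the 'rain-predicted' result, P(E|H) = 0.77 and P(E|¬H) = 0.065.
P(E) = 0.77·0.055 + 0.065·0.945 = 0.042350 + 0.061425 = 0.10378.
By Bayes' theorem, P(H|E) = 0.042350 / 0.10378 = 0.4081.

P(H | E) ≈ 0.4081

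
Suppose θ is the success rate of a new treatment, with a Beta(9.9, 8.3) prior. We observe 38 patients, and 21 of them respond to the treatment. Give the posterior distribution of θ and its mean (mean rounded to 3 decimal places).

Posterior: Beta(30.9, 25.3); mean ≈ 0.550

Observing 21 successes and 17 failures updates Beta(9.9, 8.3) by adding the success and failure counts to the two shape parameters: α = 9.9+21 = 30.9, β = 8.3+17 = 25.3.
E[θ | data] = 30.9/(30.9+25.3) = 0.550.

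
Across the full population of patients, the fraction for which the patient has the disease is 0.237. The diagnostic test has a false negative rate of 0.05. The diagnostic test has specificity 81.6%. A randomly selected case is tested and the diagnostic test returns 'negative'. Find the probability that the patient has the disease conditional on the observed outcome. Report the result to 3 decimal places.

Let H be the event that the patient has the disease. P(H) = 0.237, so P(¬H) = 0.763. With E the 'negative' result, P(E|H) = 0.05 and P(E|¬H) = 0.816.
P(E) = 0.05·0.237 + 0.816·0.763 = 0.011850 + 0.62261 = 0.63446.
By Bayes' theorem, P(H|E) = 0.011850 / 0.63446 = 0.019.

P(H | E) ≈ 0.019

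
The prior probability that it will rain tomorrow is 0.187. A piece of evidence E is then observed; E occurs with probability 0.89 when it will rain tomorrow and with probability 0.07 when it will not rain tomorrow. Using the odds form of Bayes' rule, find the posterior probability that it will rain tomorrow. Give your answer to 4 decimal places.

Prior odds = 0.187/(1−0.187) = 0.23001.
Likelihood ratio for E = 0.89/0.07 = 12.714.
Posterior odds = prior odds × LR = 2.9244.
Posterior probability = odds/(1+odds) = 2.9244/3.9244 = 0.7452.

Posterior probability ≈ 0.7452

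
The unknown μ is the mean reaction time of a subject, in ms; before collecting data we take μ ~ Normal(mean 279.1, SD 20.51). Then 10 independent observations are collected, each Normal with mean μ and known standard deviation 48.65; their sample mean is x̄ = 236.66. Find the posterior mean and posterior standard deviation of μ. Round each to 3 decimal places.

With known σ, the Normal prior is conjugate. Weight on the data is w = (n/σ²)/(n/σ² + 1/τ₀²) = 0.00422507/(0.00422507+0.00237722) = 0.63994.
Posterior mean = w·x̄ + (1−w)·μ₀ = 0.63994·236.66 + 0.36006·279.1 = 251.941. Posterior variance = 1/(0.00422507+0.00237722) = 151.463, so SD = 12.307.

Posterior mean ≈ 251.941; posterior SD ≈ 12.307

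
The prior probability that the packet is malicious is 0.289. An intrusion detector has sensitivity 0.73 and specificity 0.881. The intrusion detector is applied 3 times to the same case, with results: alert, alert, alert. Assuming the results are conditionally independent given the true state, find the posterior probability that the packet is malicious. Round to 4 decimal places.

Let H be the event that the packet is malicious; start with P(H) = 0.289. P('alert'|H) = 0.73, P('alert'|¬H) = 0.119.
Update on result 1 ('alert'): P(H) ← 0.73·0.2890 / (0.73·0.2890 + 0.119·0.7110) = 0.21097/0.29558 = 0.7138.
Update on result 2 ('alert'): P(H) ← 0.73·0.7138 / (0.73·0.7138 + 0.119·0.2862) = 0.52104/0.55510 = 0.9386.
Update on result 3 ('alert'): P(H) ← 0.73·0.9386 / (0.73·0.9386 + 0.119·0.0614) = 0.68520/0.69251 = 0.9895.

Posterior P(H) ≈ 0.9895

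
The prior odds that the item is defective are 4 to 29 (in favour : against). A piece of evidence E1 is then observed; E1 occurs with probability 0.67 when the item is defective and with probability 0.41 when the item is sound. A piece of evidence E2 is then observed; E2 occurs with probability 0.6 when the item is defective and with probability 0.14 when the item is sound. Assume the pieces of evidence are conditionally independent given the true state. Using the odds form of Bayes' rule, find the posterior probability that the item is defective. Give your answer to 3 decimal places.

Posterior probability ≈ 0.491

Prior odds = 4/29 = 0.13793.
Likelihood ratio for E1 = 0.67/0.41 = 1.6341.
Likelihood ratio for E2 = 0.6/0.14 = 4.2857.
Posterior odds = prior odds × LR₁ × LR₂ = 0.96600.
Posterior probability = odds/(1+odds) = 0.96600/1.9660 = 0.491.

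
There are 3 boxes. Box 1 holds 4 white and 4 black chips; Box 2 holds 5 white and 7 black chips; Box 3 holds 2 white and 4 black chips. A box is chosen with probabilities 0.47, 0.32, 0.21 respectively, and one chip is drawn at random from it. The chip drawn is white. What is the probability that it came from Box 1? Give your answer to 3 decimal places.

Posterior probability ≈ 0.536

P(white|Box 1) = 0.5; P(white|Box 2) = 0.4167; P(white|Box 3) = 0.3333.
Prior × likelihood for each source: 0.47·0.5=0.2350, 0.32·0.4167=0.1333, 0.21·0.3333=0.07000. Summing gives P(white) = 0.43833.
P(Box 1 | white) = 0.2350 / 0.43833 = 0.536.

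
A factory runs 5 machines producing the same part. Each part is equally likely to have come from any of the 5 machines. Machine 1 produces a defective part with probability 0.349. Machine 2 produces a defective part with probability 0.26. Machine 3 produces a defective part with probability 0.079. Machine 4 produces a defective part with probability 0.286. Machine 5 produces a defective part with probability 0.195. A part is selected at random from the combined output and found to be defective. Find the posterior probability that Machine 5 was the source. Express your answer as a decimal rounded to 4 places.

Tabulate prior·likelihood by source: [1] prior 0.2, lik 0.349, product 0.06980; [2] prior 0.2, lik 0.26, product 0.05200; [3] prior 0.2, lik 0.079, product 0.01580; [4] prior 0.2, lik 0.286, product 0.05720; [5] prior 0.2, lik 0.195, product 0.03900.
Normalizing constant = 0.23380; the posterior for Machine 5 is its product over the sum, 0.03900/0.23380 = 0.1668.

Posterior probability ≈ 0.1668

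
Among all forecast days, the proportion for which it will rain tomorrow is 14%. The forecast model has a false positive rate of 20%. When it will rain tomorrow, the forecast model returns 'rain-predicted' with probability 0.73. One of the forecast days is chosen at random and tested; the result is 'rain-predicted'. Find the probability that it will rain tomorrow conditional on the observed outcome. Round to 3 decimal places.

P(H | E) ≈ 0.373

Let H be the event that it will rain tomorrow. P(H) = 0.14, so P(¬H) = 0.86. With E the 'rain-predicted' result, P(E|H) = 0.73 and P(E|¬H) = 0.2.
P(E) = 0.73·0.14 + 0.2·0.86 = 0.10220 + 0.17200 = 0.27420.
By Bayes' theorem, P(H|E) = 0.10220 / 0.27420 = 0.373.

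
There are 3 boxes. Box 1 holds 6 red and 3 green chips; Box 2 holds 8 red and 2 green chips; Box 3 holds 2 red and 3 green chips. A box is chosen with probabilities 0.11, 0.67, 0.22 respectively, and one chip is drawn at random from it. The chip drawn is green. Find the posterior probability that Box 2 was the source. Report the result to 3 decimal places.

Posterior probability ≈ 0.443

P(green|Box 1) = 0.3333; P(green|Box 2) = 0.2; P(green|Box 3) = 0.6.
Prior × likelihood for each source: 0.11·0.3333=0.03667, 0.67·0.2=0.1340, 0.22·0.6=0.1320. Summing gives P(green) = 0.30267.
P(Box 2 | green) = 0.1340 / 0.30267 = 0.443.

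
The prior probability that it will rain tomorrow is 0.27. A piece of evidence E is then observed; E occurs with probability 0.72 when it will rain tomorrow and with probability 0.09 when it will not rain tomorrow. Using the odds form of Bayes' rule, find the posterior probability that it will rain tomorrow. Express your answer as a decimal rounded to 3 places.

Prior odds = 0.27/(1−0.27) = 0.36986. In log-odds, ln(0.36986) = -0.99462.
Add log likelihood ratio: ln(8.0000) = 2.0794.
Posterior log-odds = 1.0848, so posterior odds = exp(1.0848) = 2.9589. Converting, P(H|E) = 2.9589/3.9589 = 0.747.

Posterior probability ≈ 0.747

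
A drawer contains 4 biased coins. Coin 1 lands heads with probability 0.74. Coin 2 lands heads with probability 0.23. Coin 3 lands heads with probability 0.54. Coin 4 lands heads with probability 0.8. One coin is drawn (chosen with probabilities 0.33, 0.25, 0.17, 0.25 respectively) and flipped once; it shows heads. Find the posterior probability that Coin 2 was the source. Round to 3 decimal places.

Posterior probability ≈ 0.097

P(heads|C1) = 0.74; P(heads|C2) = 0.23; P(heads|C3) = 0.54; P(heads|C4) = 0.8.
Prior × likelihood for each source: 0.33·0.74=0.2442, 0.25·0.23=0.05750, 0.17·0.54=0.09180, 0.25·0.8=0.2000. Summing gives P(heads) = 0.59350.
P(Coin 2 | heads) = 0.05750 / 0.59350 = 0.097.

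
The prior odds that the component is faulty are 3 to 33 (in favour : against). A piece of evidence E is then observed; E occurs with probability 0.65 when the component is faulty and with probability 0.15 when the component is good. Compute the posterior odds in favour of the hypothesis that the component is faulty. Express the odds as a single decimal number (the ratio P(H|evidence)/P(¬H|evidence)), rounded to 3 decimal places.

Posterior odds ≈ 0.394

Prior odds = 3/33 = 0.090909. In log-odds, ln(0.090909) = -2.3979.
Add log likelihood ratio: ln(4.3333) = 1.4663.
Posterior log-odds = -0.93156, so posterior odds = exp(-0.93156) = 0.39394.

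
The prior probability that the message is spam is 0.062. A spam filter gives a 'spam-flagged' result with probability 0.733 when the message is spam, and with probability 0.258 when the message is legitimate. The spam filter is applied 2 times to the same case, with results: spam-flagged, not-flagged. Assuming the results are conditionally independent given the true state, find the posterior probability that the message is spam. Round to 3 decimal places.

Posterior P(H) ≈ 0.063

Let H be the event that the message is spam; start with P(H) = 0.062. P('spam-flagged'|H) = 0.733, P('spam-flagged'|¬H) = 0.258.
Update on result 1 ('spam-flagged'): P(H) ← 0.733·0.0620 / (0.733·0.0620 + 0.258·0.9380) = 0.045446/0.28745 = 0.1581.
Update on result 2 ('not-flagged'): P(H) ← 0.267·0.1581 / (0.267·0.1581 + 0.742·0.8419) = 0.042213/0.66690 = 0.0633.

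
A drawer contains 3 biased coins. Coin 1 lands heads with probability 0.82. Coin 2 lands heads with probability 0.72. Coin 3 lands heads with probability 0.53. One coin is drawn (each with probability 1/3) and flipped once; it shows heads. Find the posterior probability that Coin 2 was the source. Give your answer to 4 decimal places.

P(heads|C1) = 0.82; P(heads|C2) = 0.72; P(heads|C3) = 0.53.
Prior × likelihood for each source: 0.333333·0.82=0.2733, 0.333333·0.72=0.2400, 0.333333·0.53=0.1767. Summing gives P(heads) = 0.69000.
P(Coin 2 | heads) = 0.2400 / 0.69000 = 0.3478.

Posterior probability ≈ 0.3478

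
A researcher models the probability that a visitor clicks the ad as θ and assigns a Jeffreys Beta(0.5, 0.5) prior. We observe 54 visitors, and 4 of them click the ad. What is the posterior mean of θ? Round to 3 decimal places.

Observing 4 successes and 50 failures updates Beta(0.5, 0.5) by adding the success and failure counts to the two shape parameters: α = 0.5+4 = 4.5, β = 0.5+50 = 50.5.
E[θ | data] = 4.5/(4.5+50.5) = 0.082.

Posterior mean ≈ 0.082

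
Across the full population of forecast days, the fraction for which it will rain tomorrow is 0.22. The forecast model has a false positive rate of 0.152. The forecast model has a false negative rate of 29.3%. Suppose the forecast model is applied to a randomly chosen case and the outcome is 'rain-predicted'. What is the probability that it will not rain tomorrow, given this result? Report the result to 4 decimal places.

P(¬H | E) ≈ 0.4325

Write H for 'it will rain tomorrow'. Prior odds H:¬H = 0.22/0.78 = 0.28205. For the 'rain-predicted' outcome, the likelihood ratio is 0.707/0.152 = 4.6513.
Posterior odds = 0.28205 × 4.6513 = 1.3119, so P(H|E) = 1.3119/(1+1.3119) = 0.5675. Then P(¬H|E) = 1 − 0.5675 = 0.4325.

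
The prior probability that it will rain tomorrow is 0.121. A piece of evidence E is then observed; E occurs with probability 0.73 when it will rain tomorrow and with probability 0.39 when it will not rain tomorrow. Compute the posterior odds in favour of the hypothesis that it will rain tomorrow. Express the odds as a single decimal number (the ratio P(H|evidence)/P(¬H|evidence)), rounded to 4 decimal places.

Posterior odds ≈ 0.2577

Prior odds = 0.121/(1−0.121) = 0.13766. In log-odds, ln(0.13766) = -1.9830.
Add log likelihood ratio: ln(1.8718) = 0.62690.
Posterior log-odds = -1.3561, so posterior odds = exp(-1.3561) = 0.25766.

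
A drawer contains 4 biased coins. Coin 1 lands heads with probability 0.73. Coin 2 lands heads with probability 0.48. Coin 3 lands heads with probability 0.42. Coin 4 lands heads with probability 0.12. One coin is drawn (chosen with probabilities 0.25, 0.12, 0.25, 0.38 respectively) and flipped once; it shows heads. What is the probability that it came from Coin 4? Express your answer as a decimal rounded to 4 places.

Posterior probability ≈ 0.1167

P(heads|C1) = 0.73; P(heads|C2) = 0.48; P(heads|C3) = 0.42; P(heads|C4) = 0.12.
Prior × likelihood for each source: 0.25·0.73=0.1825, 0.12·0.48=0.05760, 0.25·0.42=0.1050, 0.38·0.12=0.04560. Summing gives P(heads) = 0.39070.
P(Coin 4 | heads) = 0.04560 / 0.39070 = 0.1167.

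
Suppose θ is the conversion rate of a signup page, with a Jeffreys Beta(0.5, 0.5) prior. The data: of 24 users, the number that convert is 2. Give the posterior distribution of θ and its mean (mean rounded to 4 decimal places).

Posterior: Beta(2.5, 22.5); mean ≈ 0.1000

The binomial likelihood is conjugate to the Beta prior: with 2 successes and 22 failures, the posterior is Beta(0.5+2, 0.5+22) = Beta(2.5, 22.5).
Posterior mean = α/(α+β) = 2.5/25 = 0.1000.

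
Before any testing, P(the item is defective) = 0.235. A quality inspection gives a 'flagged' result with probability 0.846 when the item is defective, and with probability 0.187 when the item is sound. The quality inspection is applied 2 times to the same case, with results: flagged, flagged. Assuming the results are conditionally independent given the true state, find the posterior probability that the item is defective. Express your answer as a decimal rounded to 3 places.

Posterior P(H) ≈ 0.863

With H the event that the item is defective, the joint likelihood of the observed sequence is P(data|H) = 0.846·0.846 = 0.71572 and P(data|¬H) = 0.187·0.187 = 0.034969.
Bayes: P(H|data) = 0.235·0.71572 / (0.235·0.71572 + 0.765·0.034969) = 0.16819/0.19494 = 0.8628.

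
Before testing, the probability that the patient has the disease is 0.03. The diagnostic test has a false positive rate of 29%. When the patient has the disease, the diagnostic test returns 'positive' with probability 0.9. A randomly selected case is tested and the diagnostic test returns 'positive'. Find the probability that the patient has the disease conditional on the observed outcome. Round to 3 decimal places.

Write H for 'the patient has the disease'. Prior odds H:¬H = 0.03/0.97 = 0.030928. For the 'positive' outcome, the likelihood ratio is 0.9/0.29 = 3.1034.
Posterior odds = 0.030928 × 3.1034 = 0.095983, so P(H|E) = 0.095983/(1+0.095983) = 0.088.

P(H | E) ≈ 0.088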